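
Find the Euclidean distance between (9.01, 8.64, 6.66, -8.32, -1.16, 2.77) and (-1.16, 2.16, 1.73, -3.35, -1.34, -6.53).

√(Σ(x_i - y_i)²) = √((9.01 - (-1.16))² + (8.64 - 2.16)² + (6.66 - 1.73)² + (-8.32 - (-3.35))² + (-1.16 - (-1.34))² + (2.77 - (-6.53))²)
= √(10.17² + 6.48² + 4.93² + (-4.97)² + 0.18² + 9.3²) = √(103.4289 + 41.9904 + 24.3049 + 24.7009 + 0.0324 + 86.49) = √280.9475 ≈ 16.7615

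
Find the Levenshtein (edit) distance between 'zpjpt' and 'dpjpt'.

Let D[i][j] be the edit distance between the first i characters of 'zpjpt' and the first j characters of 'dpjpt', with D[i][0] = i, D[0][j] = j, and D[i][j] = D[i-1][j-1] if the characters match, else 1 + min(D[i-1][j], D[i][j-1], D[i-1][j-1]). Filling the table (rows: prefixes of 'zpjpt', columns: prefixes of 'dpjpt'):
     ε  d  p  j  p  t
  ε  0  1  2  3  4  5
  z  1  1  2  3  4  5
  p  2  2  1  2  3  4
  j  3  3  2  1  2  3
  p  4  4  3  2  1  2
  t  5  5  4  3  2  1
The bottom-right entry gives D[5][5] = 1, so no sequence of fewer than 1 edit works. Backtracking through the table gives one optimal edit sequence (1 edit):
  zpjpt → dpjpt (sub z→d @1)
Edit distance = 1.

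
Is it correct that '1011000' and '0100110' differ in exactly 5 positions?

Differing positions: 1, 2, 3, 4, 5, 6. Hamming distance = 6, so the claim that d_H = 5 is false.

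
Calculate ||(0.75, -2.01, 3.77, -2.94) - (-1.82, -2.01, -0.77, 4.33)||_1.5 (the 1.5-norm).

(Σ|x_i - y_i|^1.5)^(1/1.5) = (|0.75 - (-1.82)|^1.5 + |-2.01 - (-2.01)|^1.5 + |3.77 - (-0.77)|^1.5 + |-2.94 - 4.33|^1.5)^(1/1.5)
= (2.57^1.5 + 0^1.5 + 4.54^1.5 + 7.27^1.5)^(1/1.5) ≈ (4.12 + 0 + 9.6735 + 19.6021)^(1/1.5) = (33.3956)^(1/1.5) ≈ 10.3703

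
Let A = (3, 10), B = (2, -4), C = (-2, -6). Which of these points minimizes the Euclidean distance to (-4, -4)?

Distances: d(A) ≈ 15.6525, d(B) = 6, d(C) ≈ 2.8284. Nearest: C = (-2, -6) with distance 2.8284.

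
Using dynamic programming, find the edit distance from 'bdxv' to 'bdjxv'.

Let D[i][j] be the edit distance between the first i characters of 'bdxv' and the first j characters of 'bdjxv', with D[i][0] = i, D[0][j] = j, and D[i][j] = D[i-1][j-1] if the characters match, else 1 + min(D[i-1][j], D[i][j-1], D[i-1][j-1]). Filling the table (rows: prefixes of 'bdxv', columns: prefixes of 'bdjxv'):
     ε  b  d  j  x  v
  ε  0  1  2  3  4  5
  b  1  0  1  2  3  4
  d  2  1  0  1  2  3
  x  3  2  1  1  1  2
  v  4  3  2  2  2  1
The bottom-right entry gives D[4][5] = 1, so no sequence of fewer than 1 edit works. Backtracking through the table gives one optimal edit sequence (1 edit):
  bdxv → bdjxv (ins j @3)
Edit distance = 1.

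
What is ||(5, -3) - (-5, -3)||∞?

max(|x_i - y_i|) = max(|5 - (-5)|, |-3 - (-3)|) = max(10, 0) = 10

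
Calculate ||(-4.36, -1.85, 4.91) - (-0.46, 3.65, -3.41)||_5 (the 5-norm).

(Σ|x_i - y_i|^5)^(1/5) = (|-4.36 - (-0.46)|^5 + |-1.85 - 3.65|^5 + |4.91 - (-3.41)|^5)^(1/5)
= (3.9^5 + 5.5^5 + 8.32^5)^(1/5) ≈ (902.242 + 5032.8438 + 39867.2823)^(1/5) = (45802.3681)^(1/5) ≈ 8.5542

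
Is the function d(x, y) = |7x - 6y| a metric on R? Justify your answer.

No. d fails symmetry: d(6, 5) = |7·6 - 6·5| = |12| = 12, but d(5, 6) = |7·5 - 6·6| = |-1| = 1. Since 12 ≠ 1, d(x,y) ≠ d(y,x) in general.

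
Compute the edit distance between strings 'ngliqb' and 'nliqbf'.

Let D[i][j] be the edit distance between the first i characters of 'ngliqb' and the first j characters of 'nliqbf', with D[i][0] = i, D[0][j] = j, and D[i][j] = D[i-1][j-1] if the characters match, else 1 + min(D[i-1][j], D[i][j-1], D[i-1][j-1]). Filling the table (rows: prefixes of 'ngliqb', columns: prefixes of 'nliqbf'):
     ε  n  l  i  q  b  f
  ε  0  1  2  3  4  5  6
  n  1  0  1  2  3  4  5
  g  2  1  1  2  3  4  5
  l  3  2  1  2  3  4  5
  i  4  3  2  1  2  3  4
  q  5  4  3  2  1  2  3
  b  6  5  4  3  2  1  2
The bottom-right entry gives D[6][6] = 2, so no sequence of fewer than 2 edits works. Backtracking through the table gives one optimal edit sequence (2 edits):
  ngliqb → nliqb (del g @2)
  nliqb → nliqbf (ins f @6)
Edit distance = 2.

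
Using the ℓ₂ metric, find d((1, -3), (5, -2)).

√(Σ(x_i - y_i)²) = √((1 - 5)² + (-3 - (-2))²)
= √((-4)² + (-1)²) = √(16 + 1) = √17 ≈ 4.1231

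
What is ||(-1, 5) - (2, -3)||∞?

max(|x_i - y_i|) = max(|-1 - 2|, |5 - (-3)|) = max(3, 8) = 8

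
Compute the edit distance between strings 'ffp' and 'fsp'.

Let D[i][j] be the edit distance between the first i characters of 'ffp' and the first j characters of 'fsp', with D[i][0] = i, D[0][j] = j, and D[i][j] = D[i-1][j-1] if the characters match, else 1 + min(D[i-1][j], D[i][j-1], D[i-1][j-1]). Filling the table (rows: prefixes of 'ffp', columns: prefixes of 'fsp'):
     ε  f  s  p
  ε  0  1  2  3
  f  1  0  1  2
  f  2  1  1  2
  p  3  2  2  1
The bottom-right entry gives D[3][3] = 1, so no sequence of fewer than 1 edit works. Backtracking through the table gives one optimal edit sequence (1 edit):
  ffp → fsp (sub f→s @2)
Edit distance = 1.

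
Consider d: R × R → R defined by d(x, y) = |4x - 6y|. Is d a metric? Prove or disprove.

No. d fails symmetry: d(4, 3) = |4·4 - 6·3| = |-2| = 2, but d(3, 4) = |4·3 - 6·4| = |-12| = 12. Since 2 ≠ 12, d(x,y) ≠ d(y,x) in general.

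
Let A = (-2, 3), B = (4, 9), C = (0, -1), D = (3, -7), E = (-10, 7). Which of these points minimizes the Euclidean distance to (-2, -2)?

Distances: d(A) = 5, d(B) ≈ 12.53, d(C) ≈ 2.2361, d(D) ≈ 7.0711, d(E) ≈ 12.0416. Nearest: C = (0, -1) with distance 2.2361.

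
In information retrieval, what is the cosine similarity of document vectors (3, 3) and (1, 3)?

With u = (3, 3), v = (1, 3):
u·v = 3·1 + 3·3 = 3 + 9 = 12.
|u| = √(3² + 3²) = √18, |v| = √(1² + 3²) = √10, so |u||v| = √(18·10) = √180.
cos θ = (u·v)/(|u||v|) = 12/√180 ≈ 0.8944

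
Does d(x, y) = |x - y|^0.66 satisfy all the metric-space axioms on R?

Yes. With 0 < p = 0.66 ≤ 1, d(x,y) = |x-y|^0.66 is a metric on R. Non-negativity and symmetry are immediate; |x-y|^0.66 = 0 ⟺ |x-y| = 0 ⟺ x = y. For the triangle inequality, the function t ↦ t^0.66 is subadditive on [0,∞) when p ≤ 1, so |x-z|^0.66 ≤ (|x-y| + |y-z|)^0.66 ≤ |x-y|^0.66 + |y-z|^0.66.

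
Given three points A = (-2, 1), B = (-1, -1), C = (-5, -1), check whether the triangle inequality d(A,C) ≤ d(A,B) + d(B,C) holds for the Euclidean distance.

d(A,B) = √(1² + 2²) = √5 ≈ 2.2361, d(B,C) = √(4² + 0²) = √16 = 4, d(A,C) = √(3² + 2²) = √13 ≈ 3.6056.
d(A,C) ≈ 3.6056 ≤ 2.2361 + 4 = 6.2361. Triangle inequality is satisfied.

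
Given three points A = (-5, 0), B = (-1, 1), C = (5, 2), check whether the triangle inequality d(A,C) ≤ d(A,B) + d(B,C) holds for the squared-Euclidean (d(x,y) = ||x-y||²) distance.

d(A,B) = 4² + 1² = 17, d(B,C) = 6² + 1² = 37, d(A,C) = 10² + 2² = 104.
d(A,C) = 104 > 17 + 37 = 54. Triangle inequality is VIOLATED. (Squared-Euclidean is not a metric — this is a counterexample.)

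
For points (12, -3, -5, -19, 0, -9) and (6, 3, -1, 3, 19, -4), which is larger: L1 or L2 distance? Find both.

L1 = |12 - 6| + |-3 - 3| + |-5 - (-1)| + |-19 - 3| + |0 - 19| + |-9 - (-4)| = 6 + 6 + 4 + 22 + 19 + 5 = 62
L2 = √(6² + 6² + 4² + 22² + 19² + 5²) = √958 ≈ 30.9516
L1 ≥ L2 always (equality iff movement is along one axis); L1 > L2 here.
Ratio L1/L2 = 62/√958 ≈ 2.0031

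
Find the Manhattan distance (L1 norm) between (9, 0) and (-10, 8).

Σ|x_i - y_i| = |9 - (-10)| + |0 - 8| = 19 + 8 = 27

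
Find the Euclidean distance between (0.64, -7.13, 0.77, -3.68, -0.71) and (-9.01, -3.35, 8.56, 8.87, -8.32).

√(Σ(x_i - y_i)²) = √((0.64 - (-9.01))² + (-7.13 - (-3.35))² + (0.77 - 8.56)² + (-3.68 - 8.87)² + (-0.71 - (-8.32))²)
= √(9.65² + (-3.78)² + (-7.79)² + (-12.55)² + 7.61²) = √(93.1225 + 14.2884 + 60.6841 + 157.5025 + 57.9121) = √383.5096 ≈ 19.5834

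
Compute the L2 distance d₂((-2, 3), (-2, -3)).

√(Σ(x_i - y_i)²) = √((-2 - (-2))² + (3 - (-3))²)
= √(0² + 6²) = √(0 + 36) = √36 = 6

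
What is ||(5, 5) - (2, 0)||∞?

max(|x_i - y_i|) = max(|5 - 2|, |5 - 0|) = max(3, 5) = 5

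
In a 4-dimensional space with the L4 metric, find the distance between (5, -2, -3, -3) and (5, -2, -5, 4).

(Σ|x_i - y_i|^4)^(1/4) = (|5 - 5|^4 + |-2 - (-2)|^4 + |-3 - (-5)|^4 + |-3 - 4|^4)^(1/4)
= (0^4 + 0^4 + 2^4 + 7^4)^(1/4) = (0 + 0 + 16 + 2401)^(1/4) = (2417)^(1/4) ≈ 7.0116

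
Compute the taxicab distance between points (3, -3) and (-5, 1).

Σ|x_i - y_i| = |3 - (-5)| + |-3 - 1| = 8 + 4 = 12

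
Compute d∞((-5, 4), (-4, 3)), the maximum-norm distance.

max(|x_i - y_i|) = max(|-5 - (-4)|, |4 - 3|) = max(1, 1) = 1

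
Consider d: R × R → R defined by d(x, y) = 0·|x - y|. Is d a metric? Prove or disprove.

No. With c = 0, d(x,y) = 0 for all x, y. This fails identity of indiscernibles: d(2, 8) = 0 but 2 ≠ 8.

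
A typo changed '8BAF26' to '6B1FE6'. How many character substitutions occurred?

Differing positions: 1, 3, 5. Hamming distance = 3.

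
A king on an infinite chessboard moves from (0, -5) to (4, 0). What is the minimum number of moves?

max(|x_i - y_i|) = max(|0 - 4|, |-5 - 0|) = max(4, 5) = 5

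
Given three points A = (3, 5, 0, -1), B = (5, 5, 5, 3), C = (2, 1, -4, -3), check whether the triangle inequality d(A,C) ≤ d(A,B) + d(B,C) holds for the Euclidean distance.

d(A,B) = √(2² + 0² + 5² + 4²) = √45 ≈ 6.7082, d(B,C) = √(3² + 4² + 9² + 6²) = √142 ≈ 11.9164, d(A,C) = √(1² + 4² + 4² + 2²) = √37 ≈ 6.0828.
d(A,C) ≈ 6.0828 ≤ 6.7082 + 11.9164 = 18.6246. Triangle inequality is satisfied.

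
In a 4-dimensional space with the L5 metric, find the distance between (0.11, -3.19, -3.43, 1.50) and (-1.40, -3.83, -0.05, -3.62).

(Σ|x_i - y_i|^5)^(1/5) = (|0.11 - (-1.4)|^5 + |-3.19 - (-3.83)|^5 + |-3.43 - (-0.05)|^5 + |1.5 - (-3.62)|^5)^(1/5)
= (1.51^5 + 0.64^5 + 3.38^5 + 5.12^5)^(1/5) ≈ (7.8503 + 0.1074 + 441.1472 + 3518.4372)^(1/5) = (3967.5421)^(1/5) ≈ 5.2445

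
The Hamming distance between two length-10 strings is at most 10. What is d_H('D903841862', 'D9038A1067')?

Differing positions: 6, 8, 10. Hamming distance = 3. The maximum possible Hamming distance for length-10 strings is 10, so d_H/10 = 3/10 = 0.3.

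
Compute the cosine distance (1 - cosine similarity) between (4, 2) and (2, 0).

With u = (4, 2), v = (2, 0):
u·v = 4·2 + 2·0 = 8 + 0 = 8.
|u| = √(4² + 2²) = √20, |v| = √(2² + 0²) = √4, so |u||v| = √(20·4) = √80.
cos θ = (u·v)/(|u||v|) = 8/√80 ≈ 0.8944
Cosine distance = 1 - cos θ ≈ 1 - 0.8944 = 0.1056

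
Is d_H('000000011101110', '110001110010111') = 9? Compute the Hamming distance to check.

Differing positions: 1, 2, 6, 7, 9, 10, 11, 12, 15. Hamming distance = 9, so the claim is true.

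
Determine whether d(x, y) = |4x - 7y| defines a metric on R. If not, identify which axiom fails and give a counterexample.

No. d fails symmetry: d(2, 9) = |4·2 - 7·9| = |-55| = 55, but d(9, 2) = |4·9 - 7·2| = |22| = 22. Since 55 ≠ 22, d(x,y) ≠ d(y,x) in general.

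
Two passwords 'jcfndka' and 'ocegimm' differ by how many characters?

Differing positions: 1, 3, 4, 5, 6, 7. Hamming distance = 6.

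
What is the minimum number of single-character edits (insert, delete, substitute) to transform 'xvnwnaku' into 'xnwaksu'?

Let D[i][j] be the edit distance between the first i characters of 'xvnwnaku' and the first j characters of 'xnwaksu', with D[i][0] = i, D[0][j] = j, and D[i][j] = D[i-1][j-1] if the characters match, else 1 + min(D[i-1][j], D[i][j-1], D[i-1][j-1]). Filling the table (rows: prefixes of 'xvnwnaku', columns: prefixes of 'xnwaksu'):
     ε  x  n  w  a  k  s  u
  ε  0  1  2  3  4  5  6  7
  x  1  0  1  2  3  4  5  6
  v  2  1  1  2  3  4  5  6
  n  3  2  1  2  3  4  5  6
  w  4  3  2  1  2  3  4  5
  n  5  4  3  2  2  3  4  5
  a  6  5  4  3  2  3  4  5
  k  7  6  5  4  3  2  3  4
  u  8  7  6  5  4  3  3  3
The bottom-right entry gives D[8][7] = 3, so no sequence of fewer than 3 edits works. Backtracking through the table gives one optimal edit sequence (3 edits):
  xvnwnaku → xnwnaku (del v @2)
  xnwnaku → xnwaku (del n @4)
  xnwaku → xnwaksu (ins s @6)
Edit distance = 3.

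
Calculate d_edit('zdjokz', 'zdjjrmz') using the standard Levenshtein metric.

Let D[i][j] be the edit distance between the first i characters of 'zdjokz' and the first j characters of 'zdjjrmz', with D[i][0] = i, D[0][j] = j, and D[i][j] = D[i-1][j-1] if the characters match, else 1 + min(D[i-1][j], D[i][j-1], D[i-1][j-1]). Filling the table (rows: prefixes of 'zdjokz', columns: prefixes of 'zdjjrmz'):
     ε  z  d  j  j  r  m  z
  ε  0  1  2  3  4  5  6  7
  z  1  0  1  2  3  4  5  6
  d  2  1  0  1  2  3  4  5
  j  3  2  1  0  1  2  3  4
  o  4  3  2  1  1  2  3  4
  k  5  4  3  2  2  2  3  4
  z  6  5  4  3  3  3  3  3
The bottom-right entry gives D[6][7] = 3, so no sequence of fewer than 3 edits works. Backtracking through the table gives one optimal edit sequence (3 edits):
  zdjokz → zdjjokz (ins j @3)
  zdjjokz → zdjjrkz (sub o→r @5)
  zdjjrkz → zdjjrmz (sub k→m @6)
Edit distance = 3.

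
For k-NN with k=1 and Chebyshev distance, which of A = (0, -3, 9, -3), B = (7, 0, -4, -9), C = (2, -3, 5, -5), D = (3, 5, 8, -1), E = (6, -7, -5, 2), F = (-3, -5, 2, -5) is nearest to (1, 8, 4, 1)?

Distances: d(A) = 11, d(B) = 10, d(C) = 11, d(D) = 4, d(E) = 15, d(F) = 13. Nearest: D = (3, 5, 8, -1) with distance 4.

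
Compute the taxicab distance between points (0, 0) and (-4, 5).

Σ|x_i - y_i| = |0 - (-4)| + |0 - 5| = 4 + 5 = 9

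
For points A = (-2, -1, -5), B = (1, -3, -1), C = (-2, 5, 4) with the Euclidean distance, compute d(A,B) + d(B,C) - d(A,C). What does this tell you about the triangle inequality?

d(A,B) = √(3² + 2² + 4²) = √29 ≈ 5.3852, d(B,C) = √(3² + 8² + 5²) = √98 ≈ 9.8995, d(A,C) = √(0² + 6² + 9²) = √117 ≈ 10.8167.
d(A,B) + d(B,C) - d(A,C) = 5.3852 + 9.8995 - 10.8167 = 15.2847 - 10.8167 = 4.468 (to 4 decimal places). This is ≥ 0, so the triangle inequality holds for these points.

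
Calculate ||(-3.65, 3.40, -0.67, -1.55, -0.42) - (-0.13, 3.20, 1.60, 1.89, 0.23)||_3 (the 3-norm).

(Σ|x_i - y_i|^3)^(1/3) = (|-3.65 - (-0.13)|^3 + |3.4 - 3.2|^3 + |-0.67 - 1.6|^3 + |-1.55 - 1.89|^3 + |-0.42 - 0.23|^3)^(1/3)
= (3.52^3 + 0.2^3 + 2.27^3 + 3.44^3 + 0.65^3)^(1/3) ≈ (43.6142 + 0.008 + 11.6971 + 40.7076 + 0.2746)^(1/3) = (96.3015)^(1/3) ≈ 4.5836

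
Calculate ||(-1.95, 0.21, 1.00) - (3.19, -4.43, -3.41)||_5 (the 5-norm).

(Σ|x_i - y_i|^5)^(1/5) = (|-1.95 - 3.19|^5 + |0.21 - (-4.43)|^5 + |1 - (-3.41)|^5)^(1/5)
= (5.14^5 + 4.64^5 + 4.41^5)^(1/5) ≈ (3587.6957 + 2150.7499 + 1667.9881)^(1/5) = (7406.4337)^(1/5) ≈ 5.9419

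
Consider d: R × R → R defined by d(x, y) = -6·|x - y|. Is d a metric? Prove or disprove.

No. With c = -6 < 0, d fails non-negativity: d(9, 16) = -6·|9 - 16| = -6·7 = -42 < 0.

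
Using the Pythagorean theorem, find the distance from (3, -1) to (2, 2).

√(Σ(x_i - y_i)²) = √((3 - 2)² + (-1 - 2)²)
= √(1² + (-3)²) = √(1 + 9) = √10 ≈ 3.1623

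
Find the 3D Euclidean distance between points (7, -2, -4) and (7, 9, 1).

√(Σ(x_i - y_i)²) = √((7 - 7)² + (-2 - 9)² + (-4 - 1)²)
= √(0² + (-11)² + (-5)²) = √(0 + 121 + 25) = √146 ≈ 12.083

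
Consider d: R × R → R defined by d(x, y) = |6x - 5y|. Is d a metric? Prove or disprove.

No. d fails symmetry: d(7, 8) = |6·7 - 5·8| = |2| = 2, but d(8, 7) = |6·8 - 5·7| = |13| = 13. Since 2 ≠ 13, d(x,y) ≠ d(y,x) in general.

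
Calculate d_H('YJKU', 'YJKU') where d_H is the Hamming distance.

Differing positions: none. Hamming distance = 0.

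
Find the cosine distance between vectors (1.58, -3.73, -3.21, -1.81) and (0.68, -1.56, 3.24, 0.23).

With u = (1.58, -3.73, -3.21, -1.81), v = (0.68, -1.56, 3.24, 0.23):
u·v = 1.58·0.68 + (-3.73)·(-1.56) + (-3.21)·3.24 + (-1.81)·0.23 = 1.0744 + 5.8188 + (-10.4004) + (-0.4163) = -3.9235.
|u| = √(1.58² + (-3.73)² + (-3.21)² + (-1.81)²) = √(2.4964 + 13.9129 + 10.3041 + 3.2761) = √29.9895, |v| = √(0.68² + (-1.56)² + 3.24² + 0.23²) = √(0.4624 + 2.4336 + 10.4976 + 0.0529) = √13.4465.
cos θ = (u·v)/(|u||v|) = -3.9235/(√29.9895·√13.4465) ≈ -0.1954
Cosine distance = 1 - cos θ ≈ 1 - (-0.1954) = 1.1954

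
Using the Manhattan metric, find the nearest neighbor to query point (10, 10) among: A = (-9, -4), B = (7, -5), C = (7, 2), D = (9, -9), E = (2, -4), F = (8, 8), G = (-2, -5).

Distances: d(A) = 33, d(B) = 18, d(C) = 11, d(D) = 20, d(E) = 22, d(F) = 4, d(G) = 27. Nearest: F = (8, 8) with distance 4.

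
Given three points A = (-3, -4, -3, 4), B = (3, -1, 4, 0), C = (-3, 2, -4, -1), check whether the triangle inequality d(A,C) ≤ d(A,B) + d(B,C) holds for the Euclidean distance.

d(A,B) = √(6² + 3² + 7² + 4²) = √110 ≈ 10.4881, d(B,C) = √(6² + 3² + 8² + 1²) = √110 ≈ 10.4881, d(A,C) = √(0² + 6² + 1² + 5²) = √62 ≈ 7.874.
d(A,C) ≈ 7.874 ≤ 10.4881 + 10.4881 = 20.9762. Triangle inequality is satisfied.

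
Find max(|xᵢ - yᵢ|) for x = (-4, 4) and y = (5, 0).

max(|x_i - y_i|) = max(|-4 - 5|, |4 - 0|) = max(9, 4) = 9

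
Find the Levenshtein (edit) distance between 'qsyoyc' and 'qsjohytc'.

Let D[i][j] be the edit distance between the first i characters of 'qsyoyc' and the first j characters of 'qsjohytc', with D[i][0] = i, D[0][j] = j, and D[i][j] = D[i-1][j-1] if the characters match, else 1 + min(D[i-1][j], D[i][j-1], D[i-1][j-1]). Filling the table (rows: prefixes of 'qsyoyc', columns: prefixes of 'qsjohytc'):
     ε  q  s  j  o  h  y  t  c
  ε  0  1  2  3  4  5  6  7  8
  q  1  0  1  2  3  4  5  6  7
  s  2  1  0  1  2  3  4  5  6
  y  3  2  1  1  2  3  3  4  5
  o  4  3  2  2  1  2  3  4  5
  y  5  4  3  3  2  2  2  3  4
  c  6  5  4  4  3  3  3  3  3
The bottom-right entry gives D[6][8] = 3, so no sequence of fewer than 3 edits works. Backtracking through the table gives one optimal edit sequence (3 edits):
  qsyoyc → qsjoyc (sub y→j @3)
  qsjoyc → qsjohyc (ins h @5)
  qsjohyc → qsjohytc (ins t @7)
Edit distance = 3.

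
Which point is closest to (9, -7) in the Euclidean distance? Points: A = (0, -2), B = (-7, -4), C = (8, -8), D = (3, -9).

Distances: d(A) ≈ 10.2956, d(B) ≈ 16.2788, d(C) ≈ 1.4142, d(D) ≈ 6.3246. Nearest: C = (8, -8) with distance 1.4142.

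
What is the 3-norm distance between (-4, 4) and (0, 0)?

(Σ|x_i - y_i|^3)^(1/3) = (|-4 - 0|^3 + |4 - 0|^3)^(1/3)
= (4^3 + 4^3)^(1/3) = (64 + 64)^(1/3) = (128)^(1/3) ≈ 5.0397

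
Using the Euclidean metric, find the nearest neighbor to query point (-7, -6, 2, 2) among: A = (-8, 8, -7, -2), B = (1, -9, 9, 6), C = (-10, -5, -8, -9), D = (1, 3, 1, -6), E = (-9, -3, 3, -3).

Distances: d(A) ≈ 17.1464, d(B) ≈ 11.7473, d(C) ≈ 15.1987, d(D) ≈ 14.4914, d(E) ≈ 6.245. Nearest: E = (-9, -3, 3, -3) with distance 6.245.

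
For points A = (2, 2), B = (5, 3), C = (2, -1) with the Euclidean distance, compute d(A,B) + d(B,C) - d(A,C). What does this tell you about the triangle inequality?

d(A,B) = √(3² + 1²) = √10 ≈ 3.1623, d(B,C) = √(3² + 4²) = √25 = 5, d(A,C) = √(0² + 3²) = √9 = 3.
d(A,B) + d(B,C) - d(A,C) = 3.1623 + 5 - 3 = 8.1623 - 3 = 5.1623 (to 4 decimal places). This is ≥ 0, so the triangle inequality holds for these points.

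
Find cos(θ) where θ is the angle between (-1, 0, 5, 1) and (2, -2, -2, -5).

With u = (-1, 0, 5, 1), v = (2, -2, -2, -5):
u·v = (-1)·2 + 0·(-2) + 5·(-2) + 1·(-5) = (-2) + 0 + (-10) + (-5) = -17.
|u| = √((-1)² + 0² + 5² + 1²) = √27, |v| = √(2² + (-2)² + (-2)² + (-5)²) = √37, so |u||v| = √(27·37) = √999.
cos θ = (u·v)/(|u||v|) = -17/√999 ≈ -0.5379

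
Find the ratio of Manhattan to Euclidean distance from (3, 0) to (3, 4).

L1 = |3 - 3| + |0 - 4| = 0 + 4 = 4
L2 = √(0² + 4²) = √16 = 4
L1 ≥ L2 always (equality iff movement is along one axis); L1 = L2 here (movement is along a single axis).
Ratio L1/L2 = 4/4 = 1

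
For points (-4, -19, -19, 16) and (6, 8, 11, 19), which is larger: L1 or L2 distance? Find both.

L1 = |-4 - 6| + |-19 - 8| + |-19 - 11| + |16 - 19| = 10 + 27 + 30 + 3 = 70
L2 = √(10² + 27² + 30² + 3²) = √1738 ≈ 41.6893
L1 ≥ L2 always (equality iff movement is along one axis); L1 > L2 here.
Ratio L1/L2 = 70/√1738 ≈ 1.6791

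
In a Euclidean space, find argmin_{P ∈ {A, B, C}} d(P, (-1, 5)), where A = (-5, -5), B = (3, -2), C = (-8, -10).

Distances: d(A) ≈ 10.7703, d(B) ≈ 8.0623, d(C) ≈ 16.5529. Nearest: B = (3, -2) with distance 8.0623.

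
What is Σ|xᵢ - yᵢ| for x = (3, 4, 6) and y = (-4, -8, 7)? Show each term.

Σ|x_i - y_i| = |3 - (-4)| + |4 - (-8)| + |6 - 7| = 7 + 12 + 1 = 20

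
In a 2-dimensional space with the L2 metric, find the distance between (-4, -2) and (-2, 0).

(Σ|x_i - y_i|^2)^(1/2) = (|-4 - (-2)|^2 + |-2 - 0|^2)^(1/2)
= (2^2 + 2^2)^(1/2) = (4 + 4)^(1/2) = (8)^(1/2) ≈ 2.8284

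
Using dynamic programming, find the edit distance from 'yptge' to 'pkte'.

Let D[i][j] be the edit distance between the first i characters of 'yptge' and the first j characters of 'pkte', with D[i][0] = i, D[0][j] = j, and D[i][j] = D[i-1][j-1] if the characters match, else 1 + min(D[i-1][j], D[i][j-1], D[i-1][j-1]). Filling the table (rows: prefixes of 'yptge', columns: prefixes of 'pkte'):
     ε  p  k  t  e
  ε  0  1  2  3  4
  y  1  1  2  3  4
  p  2  1  2  3  4
  t  3  2  2  2  3
  g  4  3  3  3  3
  e  5  4  4  4  3
The bottom-right entry gives D[5][4] = 3, so no sequence of fewer than 3 edits works. Backtracking through the table gives one optimal edit sequence (3 edits):
  yptge → ptge (del y @1)
  ptge → pkge (sub t→k @2)
  pkge → pkte (sub g→t @3)
Edit distance = 3.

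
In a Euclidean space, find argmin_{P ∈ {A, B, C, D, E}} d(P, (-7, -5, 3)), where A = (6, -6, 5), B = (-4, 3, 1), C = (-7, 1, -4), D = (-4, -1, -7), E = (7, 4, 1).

Distances: d(A) ≈ 13.1909, d(B) ≈ 8.775, d(C) ≈ 9.2195, d(D) ≈ 11.1803, d(E) ≈ 16.7631. Nearest: B = (-4, 3, 1) with distance 8.775.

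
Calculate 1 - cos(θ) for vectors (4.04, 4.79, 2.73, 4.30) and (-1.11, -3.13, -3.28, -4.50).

With u = (4.04, 4.79, 2.73, 4.30), v = (-1.11, -3.13, -3.28, -4.50):
u·v = 4.04·(-1.11) + 4.79·(-3.13) + 2.73·(-3.28) + 4.3·(-4.5) = (-4.4844) + (-14.9927) + (-8.9544) + (-19.35) = -47.7815.
|u| = √(4.04² + 4.79² + 2.73² + 4.3²) = √(16.3216 + 22.9441 + 7.4529 + 18.49) = √65.2086, |v| = √((-1.11)² + (-3.13)² + (-3.28)² + (-4.5)²) = √(1.2321 + 9.7969 + 10.7584 + 20.25) = √42.0374.
cos θ = (u·v)/(|u||v|) = -47.7815/(√65.2086·√42.0374) ≈ -0.9126
Cosine distance = 1 - cos θ ≈ 1 - (-0.9126) = 1.9126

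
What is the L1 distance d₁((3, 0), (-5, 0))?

Σ|x_i - y_i| = |3 - (-5)| + |0 - 0| = 8 + 0 = 8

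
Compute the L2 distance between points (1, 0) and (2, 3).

(Σ|x_i - y_i|^2)^(1/2) = (|1 - 2|^2 + |0 - 3|^2)^(1/2)
= (1^2 + 3^2)^(1/2) = (1 + 9)^(1/2) = (10)^(1/2) ≈ 3.1623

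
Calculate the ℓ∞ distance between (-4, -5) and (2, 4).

max(|x_i - y_i|) = max(|-4 - 2|, |-5 - 4|) = max(6, 9) = 9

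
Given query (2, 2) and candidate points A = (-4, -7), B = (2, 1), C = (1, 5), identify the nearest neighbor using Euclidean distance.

Distances: d(A) ≈ 10.8167, d(B) = 1, d(C) ≈ 3.1623. Nearest: B = (2, 1) with distance 1.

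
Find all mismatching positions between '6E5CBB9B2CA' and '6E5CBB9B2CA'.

Differing positions: none. Hamming distance = 0.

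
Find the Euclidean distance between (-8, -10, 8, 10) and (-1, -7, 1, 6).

√(Σ(x_i - y_i)²) = √((-8 - (-1))² + (-10 - (-7))² + (8 - 1)² + (10 - 6)²)
= √((-7)² + (-3)² + 7² + 4²) = √(49 + 9 + 49 + 16) = √123 ≈ 11.0905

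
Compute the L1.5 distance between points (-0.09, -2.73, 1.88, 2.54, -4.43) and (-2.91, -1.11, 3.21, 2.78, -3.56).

(Σ|x_i - y_i|^1.5)^(1/1.5) = (|-0.09 - (-2.91)|^1.5 + |-2.73 - (-1.11)|^1.5 + |1.88 - 3.21|^1.5 + |2.54 - 2.78|^1.5 + |-4.43 - (-3.56)|^1.5)^(1/1.5)
= (2.82^1.5 + 1.62^1.5 + 1.33^1.5 + 0.24^1.5 + 0.87^1.5)^(1/1.5) ≈ (4.7356 + 2.0619 + 1.5338 + 0.1176 + 0.8115)^(1/1.5) = (9.2604)^(1/1.5) ≈ 4.4098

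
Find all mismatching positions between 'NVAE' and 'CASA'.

Differing positions: 1, 2, 3, 4. Hamming distance = 4.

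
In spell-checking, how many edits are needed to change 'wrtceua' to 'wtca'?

Let D[i][j] be the edit distance between the first i characters of 'wrtceua' and the first j characters of 'wtca', with D[i][0] = i, D[0][j] = j, and D[i][j] = D[i-1][j-1] if the characters match, else 1 + min(D[i-1][j], D[i][j-1], D[i-1][j-1]). Filling the table (rows: prefixes of 'wrtceua', columns: prefixes of 'wtca'):
     ε  w  t  c  a
  ε  0  1  2  3  4
  w  1  0  1  2  3
  r  2  1  1  2  3
  t  3  2  1  2  3
  c  4  3  2  1  2
  e  5  4  3  2  2
  u  6  5  4  3  3
  a  7  6  5  4  3
The bottom-right entry gives D[7][4] = 3, so no sequence of fewer than 3 edits works. Backtracking through the table gives one optimal edit sequence (3 edits):
  wrtceua → wtceua (del r @2)
  wtceua → wtcua (del e @4)
  wtcua → wtca (del u @4)
Edit distance = 3.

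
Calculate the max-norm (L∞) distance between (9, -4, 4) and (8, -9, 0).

max(|x_i - y_i|) = max(|9 - 8|, |-4 - (-9)|, |4 - 0|) = max(1, 5, 4) = 5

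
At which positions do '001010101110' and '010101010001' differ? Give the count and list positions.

Differing positions: 2, 3, 4, 5, 6, 7, 8, 9, 10, 11, 12. Hamming distance = 11.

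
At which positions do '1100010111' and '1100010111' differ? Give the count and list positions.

Differing positions: none. Hamming distance = 0.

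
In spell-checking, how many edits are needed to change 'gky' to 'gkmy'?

Let D[i][j] be the edit distance between the first i characters of 'gky' and the first j characters of 'gkmy', with D[i][0] = i, D[0][j] = j, and D[i][j] = D[i-1][j-1] if the characters match, else 1 + min(D[i-1][j], D[i][j-1], D[i-1][j-1]). Filling the table (rows: prefixes of 'gky', columns: prefixes of 'gkmy'):
     ε  g  k  m  y
  ε  0  1  2  3  4
  g  1  0  1  2  3
  k  2  1  0  1  2
  y  3  2  1  1  1
The bottom-right entry gives D[3][4] = 1, so no sequence of fewer than 1 edit works. Backtracking through the table gives one optimal edit sequence (1 edit):
  gky → gkmy (ins m @3)
Edit distance = 1.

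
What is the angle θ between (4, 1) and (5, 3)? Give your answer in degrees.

With u = (4, 1), v = (5, 3):
u·v = 4·5 + 1·3 = 20 + 3 = 23.
|u| = √(4² + 1²) = √17, |v| = √(5² + 3²) = √34, so |u||v| = √(17·34) = √578.
cos θ = (u·v)/(|u||v|) = 23/√578 ≈ 0.956674
θ = arccos(0.956674) ≈ 16.93°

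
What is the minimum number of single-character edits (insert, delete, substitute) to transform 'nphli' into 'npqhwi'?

Let D[i][j] be the edit distance between the first i characters of 'nphli' and the first j characters of 'npqhwi', with D[i][0] = i, D[0][j] = j, and D[i][j] = D[i-1][j-1] if the characters match, else 1 + min(D[i-1][j], D[i][j-1], D[i-1][j-1]). Filling the table (rows: prefixes of 'nphli', columns: prefixes of 'npqhwi'):
     ε  n  p  q  h  w  i
  ε  0  1  2  3  4  5  6
  n  1  0  1  2  3  4  5
  p  2  1  0  1  2  3  4
  h  3  2  1  1  1  2  3
  l  4  3  2  2  2  2  3
  i  5  4  3  3  3  3  2
The bottom-right entry gives D[5][6] = 2, so no sequence of fewer than 2 edits works. Backtracking through the table gives one optimal edit sequence (2 edits):
  nphli → npqhli (ins q @3)
  npqhli → npqhwi (sub l→w @5)
Edit distance = 2.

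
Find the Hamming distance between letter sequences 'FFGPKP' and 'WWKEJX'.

Differing positions: 1, 2, 3, 4, 5, 6. Hamming distance = 6.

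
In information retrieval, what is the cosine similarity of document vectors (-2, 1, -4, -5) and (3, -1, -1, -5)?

With u = (-2, 1, -4, -5), v = (3, -1, -1, -5):
u·v = (-2)·3 + 1·(-1) + (-4)·(-1) + (-5)·(-5) = (-6) + (-1) + 4 + 25 = 22.
|u| = √((-2)² + 1² + (-4)² + (-5)²) = √46, |v| = √(3² + (-1)² + (-1)² + (-5)²) = √36, so |u||v| = √(46·36) = √1656.
cos θ = (u·v)/(|u||v|) = 22/√1656 ≈ 0.5406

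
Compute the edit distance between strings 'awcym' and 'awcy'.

Let D[i][j] be the edit distance between the first i characters of 'awcym' and the first j characters of 'awcy', with D[i][0] = i, D[0][j] = j, and D[i][j] = D[i-1][j-1] if the characters match, else 1 + min(D[i-1][j], D[i][j-1], D[i-1][j-1]). Filling the table (rows: prefixes of 'awcym', columns: prefixes of 'awcy'):
     ε  a  w  c  y
  ε  0  1  2  3  4
  a  1  0  1  2  3
  w  2  1  0  1  2
  c  3  2  1  0  1
  y  4  3  2  1  0
  m  5  4  3  2  1
The bottom-right entry gives D[5][4] = 1, so no sequence of fewer than 1 edit works. Backtracking through the table gives one optimal edit sequence (1 edit):
  awcym → awcy (del m @5)
Edit distance = 1.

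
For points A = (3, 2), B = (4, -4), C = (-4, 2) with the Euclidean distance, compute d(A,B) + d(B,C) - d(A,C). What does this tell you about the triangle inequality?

d(A,B) = √(1² + 6²) = √37 ≈ 6.0828, d(B,C) = √(8² + 6²) = √100 = 10, d(A,C) = √(7² + 0²) = √49 = 7.
d(A,B) + d(B,C) - d(A,C) = 6.0828 + 10 - 7 = 16.0828 - 7 = 9.0828 (to 4 decimal places). This is ≥ 0, so the triangle inequality holds for these points.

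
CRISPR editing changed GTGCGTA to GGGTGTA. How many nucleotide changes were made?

Differing positions: 2, 4. Hamming distance = 2.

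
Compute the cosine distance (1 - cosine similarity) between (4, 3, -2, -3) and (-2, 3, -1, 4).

With u = (4, 3, -2, -3), v = (-2, 3, -1, 4):
u·v = 4·(-2) + 3·3 + (-2)·(-1) + (-3)·4 = (-8) + 9 + 2 + (-12) = -9.
|u| = √(4² + 3² + (-2)² + (-3)²) = √38, |v| = √((-2)² + 3² + (-1)² + 4²) = √30, so |u||v| = √(38·30) = √1140.
cos θ = (u·v)/(|u||v|) = -9/√1140 ≈ -0.2666
Cosine distance = 1 - cos θ ≈ 1 - (-0.2666) = 1.2666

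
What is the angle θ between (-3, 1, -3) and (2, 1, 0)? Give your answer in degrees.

With u = (-3, 1, -3), v = (2, 1, 0):
u·v = (-3)·2 + 1·1 + (-3)·0 = (-6) + 1 + 0 = -5.
|u| = √((-3)² + 1² + (-3)²) = √19, |v| = √(2² + 1² + 0²) = √5, so |u||v| = √(19·5) = √95.
cos θ = (u·v)/(|u||v|) = -5/√95 ≈ -0.512989
θ = arccos(-0.512989) ≈ 120.86°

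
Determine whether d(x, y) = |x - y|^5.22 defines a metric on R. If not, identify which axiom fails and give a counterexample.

No. d(x,y) = |x-y|^5.22 fails the triangle inequality since p = 5.22 > 1. Counterexample: x = 0, y = 10, z = 19. d(x,z) = |0 - 19|^5.22 = 19^5.22 ≈ 4732534.5908, but d(x,y) + d(y,z) = 10^5.22 + 9^5.22 ≈ 165958.6907 + 95751.569 = 261710.2597. Since 4732534.5908 > 261710.2597, the triangle inequality is violated.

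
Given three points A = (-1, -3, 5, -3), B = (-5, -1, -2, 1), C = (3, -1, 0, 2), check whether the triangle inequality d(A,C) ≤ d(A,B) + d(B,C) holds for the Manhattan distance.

d(A,B) = 4 + 2 + 7 + 4 = 17, d(B,C) = 8 + 0 + 2 + 1 = 11, d(A,C) = 4 + 2 + 5 + 5 = 16.
d(A,C) = 16 ≤ 17 + 11 = 28. Triangle inequality is satisfied.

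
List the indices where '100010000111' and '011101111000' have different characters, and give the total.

Differing positions: 1, 2, 3, 4, 5, 6, 7, 8, 9, 10, 11, 12. Hamming distance = 12.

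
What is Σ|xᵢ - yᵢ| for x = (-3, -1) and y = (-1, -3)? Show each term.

Σ|x_i - y_i| = |-3 - (-1)| + |-1 - (-3)| = 2 + 2 = 4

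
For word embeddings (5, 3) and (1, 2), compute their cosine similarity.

With u = (5, 3), v = (1, 2):
u·v = 5·1 + 3·2 = 5 + 6 = 11.
|u| = √(5² + 3²) = √34, |v| = √(1² + 2²) = √5, so |u||v| = √(34·5) = √170.
cos θ = (u·v)/(|u||v|) = 11/√170 ≈ 0.8437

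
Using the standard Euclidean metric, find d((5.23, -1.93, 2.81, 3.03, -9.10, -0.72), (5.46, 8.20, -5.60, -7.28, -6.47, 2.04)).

√(Σ(x_i - y_i)²) = √((5.23 - 5.46)² + (-1.93 - 8.2)² + (2.81 - (-5.6))² + (3.03 - (-7.28))² + (-9.1 - (-6.47))² + (-0.72 - 2.04)²)
= √((-0.23)² + (-10.13)² + 8.41² + 10.31² + (-2.63)² + (-2.76)²) = √(0.0529 + 102.6169 + 70.7281 + 106.2961 + 6.9169 + 7.6176) = √294.2285 ≈ 17.1531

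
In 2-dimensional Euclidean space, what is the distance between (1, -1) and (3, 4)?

√(Σ(x_i - y_i)²) = √((1 - 3)² + (-1 - 4)²)
= √((-2)² + (-5)²) = √(4 + 25) = √29 ≈ 5.3852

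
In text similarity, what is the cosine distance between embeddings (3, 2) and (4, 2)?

With u = (3, 2), v = (4, 2):
u·v = 3·4 + 2·2 = 12 + 4 = 16.
|u| = √(3² + 2²) = √13, |v| = √(4² + 2²) = √20, so |u||v| = √(13·20) = √260.
cos θ = (u·v)/(|u||v|) = 16/√260 ≈ 0.9923
Cosine distance = 1 - cos θ ≈ 1 - 0.9923 = 0.0077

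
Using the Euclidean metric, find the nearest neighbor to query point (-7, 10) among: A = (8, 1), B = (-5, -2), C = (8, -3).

Distances: d(A) ≈ 17.4929, d(B) ≈ 12.1655, d(C) ≈ 19.8494. Nearest: B = (-5, -2) with distance 12.1655.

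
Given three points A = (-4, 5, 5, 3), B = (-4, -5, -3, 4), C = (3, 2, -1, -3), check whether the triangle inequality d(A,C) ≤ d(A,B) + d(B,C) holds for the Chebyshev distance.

d(A,B) = max(0, 10, 8, 1) = 10, d(B,C) = max(7, 7, 2, 7) = 7, d(A,C) = max(7, 3, 6, 6) = 7.
d(A,C) = 7 ≤ 10 + 7 = 17. Triangle inequality is satisfied.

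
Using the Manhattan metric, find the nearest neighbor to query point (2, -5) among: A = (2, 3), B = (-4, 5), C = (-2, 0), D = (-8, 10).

Distances: d(A) = 8, d(B) = 16, d(C) = 9, d(D) = 25. Nearest: A = (2, 3) with distance 8.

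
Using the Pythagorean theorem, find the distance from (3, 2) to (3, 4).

√(Σ(x_i - y_i)²) = √((3 - 3)² + (2 - 4)²)
= √(0² + (-2)²) = √(0 + 4) = √4 = 2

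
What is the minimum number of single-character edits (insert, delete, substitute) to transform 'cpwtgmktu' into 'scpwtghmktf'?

Let D[i][j] be the edit distance between the first i characters of 'cpwtgmktu' and the first j characters of 'scpwtghmktf', with D[i][0] = i, D[0][j] = j, and D[i][j] = D[i-1][j-1] if the characters match, else 1 + min(D[i-1][j], D[i][j-1], D[i-1][j-1]). Filling the table (rows: prefixes of 'cpwtgmktu', columns: prefixes of 'scpwtghmktf'):
     ε  s  c  p  w  t  g  h  m  k  t  f
  ε  0  1  2  3  4  5  6  7  8  9 10 11
  c  1  1  1  2  3  4  5  6  7  8  9 10
  p  2  2  2  1  2  3  4  5  6  7  8  9
  w  3  3  3  2  1  2  3  4  5  6  7  8
  t  4  4  4  3  2  1  2  3  4  5  6  7
  g  5  5  5  4  3  2  1  2  3  4  5  6
  m  6  6  6  5  4  3  2  2  2  3  4  5
  k  7  7  7  6  5  4  3  3  3  2  3  4
  t  8  8  8  7  6  5  4  4  4  3  2  3
  u  9  9  9  8  7  6  5  5  5  4  3  3
The bottom-right entry gives D[9][11] = 3, so no sequence of fewer than 3 edits works. Backtracking through the table gives one optimal edit sequence (3 edits):
  cpwtgmktu → scpwtgmktu (ins s @1)
  scpwtgmktu → scpwtghmktu (ins h @7)
  scpwtghmktu → scpwtghmktf (sub u→f @11)
Edit distance = 3.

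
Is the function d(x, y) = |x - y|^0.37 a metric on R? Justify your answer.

Yes. With 0 < p = 0.37 ≤ 1, d(x,y) = |x-y|^0.37 is a metric on R. Non-negativity and symmetry are immediate; |x-y|^0.37 = 0 ⟺ |x-y| = 0 ⟺ x = y. For the triangle inequality, the function t ↦ t^0.37 is subadditive on [0,∞) when p ≤ 1, so |x-z|^0.37 ≤ (|x-y| + |y-z|)^0.37 ≤ |x-y|^0.37 + |y-z|^0.37.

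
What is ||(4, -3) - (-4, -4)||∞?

max(|x_i - y_i|) = max(|4 - (-4)|, |-3 - (-4)|) = max(8, 1) = 8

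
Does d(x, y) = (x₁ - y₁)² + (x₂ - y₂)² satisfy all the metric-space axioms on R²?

No. The squared Euclidean distance fails the triangle inequality. Counterexample: x = (0, 0), y = (5, 2), z = (10, 4). d(x,z) = 10² + 4² = 116, but d(x,y) + d(y,z) = (5² + 2²) + (5² + 2²) = 29 + 29 = 58. Since 116 > 58, the triangle inequality is violated. (Note: √d, the ordinary Euclidean distance, IS a metric.)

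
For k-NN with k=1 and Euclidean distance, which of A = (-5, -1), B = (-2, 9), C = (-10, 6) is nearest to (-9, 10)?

Distances: d(A) ≈ 11.7047, d(B) ≈ 7.0711, d(C) ≈ 4.1231. Nearest: C = (-10, 6) with distance 4.1231.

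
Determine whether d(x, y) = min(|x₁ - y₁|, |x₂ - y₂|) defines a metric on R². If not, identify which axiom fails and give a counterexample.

No. d fails identity of indiscernibles: take x = (-2, 0) and y = (-2, 9). Then d(x,y) = min(|-2 - (-2)|, |0 - 9|) = min(0, 9) = 0, yet x ≠ y.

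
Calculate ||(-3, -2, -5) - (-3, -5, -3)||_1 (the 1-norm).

Σ|x_i - y_i| = |-3 - (-3)| + |-2 - (-5)| + |-5 - (-3)| = 0 + 3 + 2 = 5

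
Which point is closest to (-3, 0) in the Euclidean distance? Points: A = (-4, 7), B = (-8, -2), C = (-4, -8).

Distances: d(A) ≈ 7.0711, d(B) ≈ 5.3852, d(C) ≈ 8.0623. Nearest: B = (-8, -2) with distance 5.3852.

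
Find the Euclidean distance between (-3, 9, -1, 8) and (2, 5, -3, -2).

√(Σ(x_i - y_i)²) = √((-3 - 2)² + (9 - 5)² + (-1 - (-3))² + (8 - (-2))²)
= √((-5)² + 4² + 2² + 10²) = √(25 + 16 + 4 + 100) = √145 ≈ 12.0416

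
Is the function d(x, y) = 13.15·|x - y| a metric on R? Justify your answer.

Yes. Since |x - y| is a metric on R and 13.15 > 0, the positive scalar multiple 13.15·|x - y| is also a metric: scaling by a positive constant preserves non-negativity, identity (d=0 ⟺ |x-y|=0 ⟺ x=y), symmetry, and the triangle inequality.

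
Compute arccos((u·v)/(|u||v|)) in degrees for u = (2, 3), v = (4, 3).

With u = (2, 3), v = (4, 3):
u·v = 2·4 + 3·3 = 8 + 9 = 17.
|u| = √(2² + 3²) = √13, |v| = √(4² + 3²) = √25, so |u||v| = √(13·25) = √325.
cos θ = (u·v)/(|u||v|) = 17/√325 ≈ 0.94299
θ = arccos(0.94299) ≈ 19.44°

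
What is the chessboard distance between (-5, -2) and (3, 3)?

max(|x_i - y_i|) = max(|-5 - 3|, |-2 - 3|) = max(8, 5) = 8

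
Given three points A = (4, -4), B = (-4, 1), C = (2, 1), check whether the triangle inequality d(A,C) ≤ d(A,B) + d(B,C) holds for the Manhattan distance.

d(A,B) = 8 + 5 = 13, d(B,C) = 6 + 0 = 6, d(A,C) = 2 + 5 = 7.
d(A,C) = 7 ≤ 13 + 6 = 19. Triangle inequality is satisfied.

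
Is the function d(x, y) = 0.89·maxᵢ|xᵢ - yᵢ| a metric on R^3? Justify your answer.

Yes. The L∞ (Chebyshev) norm induces a metric on R^3, and multiplying a metric by a positive constant 0.89 > 0 preserves all four axioms: non-negativity (0.89·||x-y|| ≥ 0), identity (0.89·||x-y|| = 0 ⟺ ||x-y|| = 0 ⟺ x = y), symmetry (||x-y|| = ||y-x||), and the triangle inequality (0.89·||x-z|| ≤ 0.89·||x-y|| + 0.89·||y-z||). So d is a metric.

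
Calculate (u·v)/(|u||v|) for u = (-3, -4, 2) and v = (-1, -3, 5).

With u = (-3, -4, 2), v = (-1, -3, 5):
u·v = (-3)·(-1) + (-4)·(-3) + 2·5 = 3 + 12 + 10 = 25.
|u| = √((-3)² + (-4)² + 2²) = √29, |v| = √((-1)² + (-3)² + 5²) = √35, so |u||v| = √(29·35) = √1015.
cos θ = (u·v)/(|u||v|) = 25/√1015 ≈ 0.7847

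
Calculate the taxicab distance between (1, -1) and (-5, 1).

Σ|x_i - y_i| = |1 - (-5)| + |-1 - 1| = 6 + 2 = 8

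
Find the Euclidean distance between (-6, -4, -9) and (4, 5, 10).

√(Σ(x_i - y_i)²) = √((-6 - 4)² + (-4 - 5)² + (-9 - 10)²)
= √((-10)² + (-9)² + (-19)²) = √(100 + 81 + 361) = √542 ≈ 23.2809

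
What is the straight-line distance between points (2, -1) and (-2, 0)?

√(Σ(x_i - y_i)²) = √((2 - (-2))² + (-1 - 0)²)
= √(4² + (-1)²) = √(16 + 1) = √17 ≈ 4.1231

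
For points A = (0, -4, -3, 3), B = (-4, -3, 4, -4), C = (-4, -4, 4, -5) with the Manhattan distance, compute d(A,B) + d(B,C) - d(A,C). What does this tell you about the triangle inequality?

d(A,B) = 4 + 1 + 7 + 7 = 19, d(B,C) = 0 + 1 + 0 + 1 = 2, d(A,C) = 4 + 0 + 7 + 8 = 19.
d(A,B) + d(B,C) - d(A,C) = 19 + 2 - 19 = 21 - 19 = 2. This is ≥ 0, so the triangle inequality holds for these points.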